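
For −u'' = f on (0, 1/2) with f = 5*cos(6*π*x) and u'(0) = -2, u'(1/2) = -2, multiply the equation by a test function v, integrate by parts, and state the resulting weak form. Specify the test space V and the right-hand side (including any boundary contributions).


V = H^1(0, 1/2) (v unrestricted at boundary; u is determined up to an additive constant); weak form: ∫_0^1/2 u'v' dx = ∫_0^1/2 (5*cos(6*π*x)) v dx − 2·v(1/2) + 2·v(0) for all v ∈ V.

Multiply both sides by a test function v and integrate from 0 to 1/2:
  ∫_0^1/2 −u''(x) v(x) dx = ∫_0^1/2 f(x) v(x) dx.
Integrate the LHS by parts once:
  ∫_0^1/2 −u'' v dx = −[u'(x) v(x)]_0^1/2 + ∫_0^1/2 u'(x) v'(x) dx.
Thus ∫_0^1/2 u'(x) v'(x) dx = ∫_0^1/2 f(x) v(x) dx + [u'(x) v(x)]_0^1/2.
Choose V so that boundary terms are either known or forced to vanish.
u has inhomogeneous Neumann u'(0) = -2, u'(1/2) = -2. [u' v]_0^1/2 = (-2)·v(1/2) − (-2)·v(0) = − 2·v(1/2) + 2·v(0). Take V = H^1(0, 1/2); boundary term becomes part of RHS.
Weak formulation: find u (satisfying any essential BC) such that ∫_0^1/2 u'(x) v'(x) dx = ∫_0^1/2 f v dx − 2·v(1/2) + 2·v(0) for all v ∈ V (Neumann data are natural BCs: they enter the RHS as boundary terms).
Substituting f(x) = 5*cos(6*π*x), the right-hand side is ∫_0^1/2 (5*cos(6*π*x)) v dx − 2·v(1/2) + 2·v(0).
Compatibility check (pure Neumann): taking v ≡ 1 ∈ V gives 0 = ∫_0^1/2 f dx + (-2) − (-2), i.e. ∫_0^1/2 f dx must equal u'(0) − u'(1/2) = 0. Indeed ∫_0^1/2 (5*cos(6*π*x)) dx = 0, so the data are compatible. The solution is then unique only up to an additive constant (fix it e.g. by requiring ∫_0^1/2 u dx = 0).


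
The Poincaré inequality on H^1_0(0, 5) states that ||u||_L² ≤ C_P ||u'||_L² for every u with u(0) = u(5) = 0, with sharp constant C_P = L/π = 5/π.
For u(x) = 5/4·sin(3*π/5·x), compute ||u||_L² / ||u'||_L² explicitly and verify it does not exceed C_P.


||u||_L² / ||u'||_L² = 5/(3*π) < C_P = 5/π.

u(x) = 5/4·sin(3*π/5·x), so u'(x) = 3*π*cos(3*π*x/5)/4.
Writing u(x) = A·sin(kπx/L) with A = 5/4 and k = 3, use ∫_0^L sin²(kπx/L) dx = L/2 and ∫_0^L cos²(kπx/L) dx = L/2.
u² = 25/16·sin²(3*π/5·x) and (u')² = 9*π^2/16·cos²(3*π/5·x), and each of sin², cos² integrates to L/2 = 5/2 over (0, 5).
∫_0^5 u² dx = 125/32, so ||u||_L² = 5*sqrt(10)/8.
∫_0^5 (u')² dx = 45*π^2/32, so ||u'||_L² = 3*sqrt(10)*π/8.
Ratio ||u||_L² / ||u'||_L² = 5/(3*π).
Sharp Poincaré constant on H^1_0(0, 5) is C_P = L/π = 5/π, achieved by sin(π/5·x).
This is the k = 3 harmonic; the ratio L/(kπ) is strictly less than C_P = L/π, consistent with the sharp inequality ||u||_L² ≤ C_P ||u'||_L².


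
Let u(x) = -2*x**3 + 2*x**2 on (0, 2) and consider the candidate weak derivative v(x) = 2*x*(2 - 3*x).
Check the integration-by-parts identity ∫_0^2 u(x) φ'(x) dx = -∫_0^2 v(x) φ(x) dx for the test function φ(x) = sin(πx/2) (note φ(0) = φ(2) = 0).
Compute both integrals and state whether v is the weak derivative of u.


LHS = -192/π^3 + 32/π, RHS = -192/π^3 + 32/π. Yes, v = u' weakly.

u(x) = -2*x**3 + 2*x**2, classical derivative u'(x) = -6*x**2 + 4*x.
φ(x) = sin(πx/2), so φ'(x) = π*cos(π*x/2)/2.
Note φ(0) = φ(2) = 0, so the boundary term u·φ vanishes.
LHS = ∫_0^2 u(x) φ'(x) dx = ∫_0^2 (-π*x^3*cos(π*x/2) + π*x^2*cos(π*x/2)) dx. Term by term:
  ∫_0^2 π*x^2*cos(π*x/2) dx = -16/π;  ∫_0^2 -π*x^3*cos(π*x/2) dx = -192/π^3 + 48/π.
Sum: -16/π + -192/π^3 + 48/π = -192/π^3 + 32/π.
So LHS = -192/π^3 + 32/π.
∫_0^2 v(x) φ(x) dx = ∫_0^2 (-6*x^2*sin(π*x/2) + 4*x*sin(π*x/2)) dx. Term by term:
  ∫_0^2 -6*x^2*sin(π*x/2) dx = -48/π + 192/π^3;  ∫_0^2 4*x*sin(π*x/2) dx = 16/π.
Sum: -48/π + 192/π^3 + 16/π = -32/π + 192/π^3.
So RHS = -∫_0^2 v(x) φ(x) dx = -192/π^3 + 32/π.
LHS = RHS, so the identity holds for this test φ.
Moreover u is smooth here and v(x) = u'(x) = -6*x**2 + 4*x pointwise, so the identity holds for every test function. Hence v is the weak derivative of u.


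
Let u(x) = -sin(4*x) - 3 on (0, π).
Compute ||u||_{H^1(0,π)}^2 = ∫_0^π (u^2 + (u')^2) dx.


||u||_{H^1(0,π)}^2 = 35*π/2

u'(x) = -4*cos(4*x).
Expand u² and (u')² and integrate term by term on (0, π), using: for integers n ≥ 1, ∫_0^π sin²(nx) dx = ∫_0^π cos²(nx) dx = π/2; for n ≠ n', ∫_0^π sin(nx)sin(n'x) dx = ∫_0^π cos(nx)cos(n'x) dx = 0; and by product-to-sum, ∫_0^π sin(nx)cos(n'x) dx = ½∫_0^π [sin((n+n')x) + sin((n−n')x)] dx, which is 0 when n+n' is even and 2n/(n²−n'²) when n+n' is odd (it need not vanish on (0, π)). For the constant mode: ∫_0^π 1 dx = π, ∫_0^π cos(nx) dx = 0, ∫_0^π sin(nx) dx = (1−(−1)^n)/n.
  u² squared terms: (-3)²·∫1 dx = 9·π = 9*π;  (-1)²·∫sin(4x)² dx = 1·π/2 = π/2.
  u² cross terms: 2·(-3)·(-1)·∫1·sin(4x) dx = 6·(0) = 0.
  So ∫_0^π u² dx = 9*π + π/2 + 0 = 19*π/2.
  (u')² squared terms: (-4)²·∫cos(4x)² dx = 16·π/2 = 8*π.
  So ∫_0^π (u')² dx = 8*π.
||u||_{H^1}^2 = (19*π/2) + (8*π) = 35*π/2.


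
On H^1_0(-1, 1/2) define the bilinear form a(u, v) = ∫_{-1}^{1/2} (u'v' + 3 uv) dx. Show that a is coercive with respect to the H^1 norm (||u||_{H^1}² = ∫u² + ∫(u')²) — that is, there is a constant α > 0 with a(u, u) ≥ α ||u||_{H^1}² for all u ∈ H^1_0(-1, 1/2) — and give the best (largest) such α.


α = 1

Coercivity of a(·,·) on H^1_0(-1, 1/2) means a(u, u) ≥ α ||u||_{H^1}² for every u ∈ H^1_0.
The interval has length L = 3/2, and Poincaré/coercivity depend only on L. Here a(u, u) = ∫(u')² + (3)·∫u².
Here c = 3 ≥ 1, so a(u,u) = ∫(u')² + c∫u² ≥ ∫(u')² + ∫u² = ||u||_{H^1}², i.e. α = 1 works. No larger α is possible: a(u,u) ≥ α||u||_{H^1}² means (1−α)∫(u')² ≥ (α−c)∫u², and for the modes u_n = sin(nπ(x−x₀)/L) (x₀ the left endpoint) one has ∫u_n²/∫(u_n')² = (L/(nπ))² → 0, so a(u_n,u_n)/||u_n||_{H^1}² → 1. Hence the optimal constant is α = 1.
Therefore α = 1.


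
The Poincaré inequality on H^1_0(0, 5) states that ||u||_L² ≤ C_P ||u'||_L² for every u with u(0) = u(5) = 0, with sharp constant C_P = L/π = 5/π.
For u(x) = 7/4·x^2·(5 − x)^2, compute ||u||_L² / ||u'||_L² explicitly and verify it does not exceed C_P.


||u||_L² / ||u'||_L² = 5*sqrt(3)/6 < C_P = 5/π.

u(x) = 7/4·x^2·(5 − x)^2, so u'(x) = 7*x*(x - 5)*(2*x - 5)/2.
u(x) = 7/4·x^2·(5 − x)^2 vanishes at x = 0 and x = 5, so u ∈ H^1_0(0, 5). Differentiate via the product rule and integrate the resulting polynomials term by term.
  ∫_0^5 u² dx = ∫_0^5 (49*x^8/16 - 245*x^7/4 + 3675*x^6/8 - 6125*x^5/4 + 30625*x^4/16) dx. Term by term:
    ∫_0^5 49*x^8/16 dx = 95703125/144;  ∫_0^5 -245*x^7/4 dx = -95703125/32;  ∫_0^5 3675*x^6/8 dx = 41015625/8;
    ∫_0^5 -6125*x^5/4 dx = -95703125/24;  ∫_0^5 30625*x^4/16 dx = 19140625/16.
  Sum: 95703125/144 − 95703125/32 + 41015625/8 − 95703125/24 + 19140625/16 = 2734375/288.
  ∫_0^5 (u')² dx = ∫_0^5 (49*x^6 - 735*x^5 + 15925*x^4/4 - 18375*x^3/2 + 30625*x^2/4) dx. Term by term:
    ∫_0^5 49*x^6 dx = 546875;  ∫_0^5 -735*x^5 dx = -3828125/2;  ∫_0^5 15925*x^4/4 dx = 9953125/4;
    ∫_0^5 -18375*x^3/2 dx = -11484375/8;  ∫_0^5 30625*x^2/4 dx = 3828125/12.
  Sum: 546875 − 3828125/2 + 9953125/4 − 11484375/8 + 3828125/12 = 109375/24.
∫_0^5 u² dx = 2734375/288, so ||u||_L² = 625*sqrt(14)/24.
∫_0^5 (u')² dx = 109375/24, so ||u'||_L² = 125*sqrt(42)/12.
Ratio ||u||_L² / ||u'||_L² = 5*sqrt(3)/6.
Sharp Poincaré constant on H^1_0(0, 5) is C_P = L/π = 5/π, achieved by sin(π/5·x).
A polynomial bump cannot attain the sharp Poincaré constant (only the first sine eigenfunction does), so the ratio is strictly less than C_P, consistent with ||u||_L² ≤ C_P ||u'||_L².


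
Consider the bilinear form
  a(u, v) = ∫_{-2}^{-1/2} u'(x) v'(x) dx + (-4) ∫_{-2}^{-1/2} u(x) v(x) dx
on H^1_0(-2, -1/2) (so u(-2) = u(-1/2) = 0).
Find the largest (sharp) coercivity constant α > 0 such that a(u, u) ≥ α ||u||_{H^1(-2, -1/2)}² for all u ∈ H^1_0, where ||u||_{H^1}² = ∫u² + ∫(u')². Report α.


α = 4*(-9 + π^2)/(9 + 4*π^2)

Coercivity of a(·,·) on H^1_0(-2, -1/2) means a(u, u) ≥ α ||u||_{H^1}² for every u ∈ H^1_0.
The interval has length L = 3/2, and Poincaré/coercivity depend only on L. Here a(u, u) = ∫(u')² + (-4)·∫u².
Here c = -4 < 0 with |c| < (π/L)² = 4*π^2/9, so coercivity still holds. The condition a(u,u) ≥ α||u||_{H^1}² reads (1−α)∫(u')² ≥ (α−c)∫u². Any admissible α is ≤ 1 (rapidly oscillating u have ∫u²/∫(u')² → 0), and α = 1 would force 0 ≥ (1−c)∫u², impossible since c < 1; so 1−α > 0. By the sharp Poincaré inequality on H^1_0 of an interval of length L, ∫(u')² ≥ (π/L)²∫u² with equality for the first sine mode sin(π(x−x₀)/L) (x₀ the left endpoint), so the inequality holds for all u iff (1−α)(π/L)² ≥ α − c, i.e. α ≤ ((π/L)² + c)/((π/L)² + 1) = (1 + c(L/π)²)/(1 + (L/π)²). (Direct route, valid since c ≤ 0: Poincaré gives c∫u² ≥ c(L/π)²∫(u')², so a(u,u) ≥ (1 + c(L/π)²)∫(u')², while ||u||_{H^1}² ≤ (1 + (L/π)²)∫(u')²; dividing yields the same α.) With (π/L)² = 4*π^2/9 and c = -4, the largest admissible constant is α = ((π/L)² + c)/((π/L)² + 1).
Simplifying, α = 4*(-9 + π^2)/(9 + 4*π^2).


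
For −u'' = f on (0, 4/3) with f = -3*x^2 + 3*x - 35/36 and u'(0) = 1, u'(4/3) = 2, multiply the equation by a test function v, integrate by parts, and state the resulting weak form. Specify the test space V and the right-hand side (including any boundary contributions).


V = H^1(0, 4/3) (v unrestricted at boundary; u is determined up to an additive constant); weak form: ∫_0^4/3 u'v' dx = ∫_0^4/3 (-3*x^2 + 3*x - 35/36) v dx + 2·v(4/3) − v(0) for all v ∈ V.

Multiply both sides by a test function v and integrate from 0 to 4/3:
  ∫_0^4/3 −u''(x) v(x) dx = ∫_0^4/3 f(x) v(x) dx.
Integrate the LHS by parts once:
  ∫_0^4/3 −u'' v dx = −[u'(x) v(x)]_0^4/3 + ∫_0^4/3 u'(x) v'(x) dx.
Thus ∫_0^4/3 u'(x) v'(x) dx = ∫_0^4/3 f(x) v(x) dx + [u'(x) v(x)]_0^4/3.
Choose V so that boundary terms are either known or forced to vanish.
u has inhomogeneous Neumann u'(0) = 1, u'(4/3) = 2. [u' v]_0^4/3 = (2)·v(4/3) − (1)·v(0) = 2·v(4/3) − v(0). Take V = H^1(0, 4/3); boundary term becomes part of RHS.
Weak formulation: find u (satisfying any essential BC) such that ∫_0^4/3 u'(x) v'(x) dx = ∫_0^4/3 f v dx + 2·v(4/3) − v(0) for all v ∈ V (Neumann data are natural BCs: they enter the RHS as boundary terms).
Substituting f(x) = -3*x^2 + 3*x - 35/36, the right-hand side is ∫_0^4/3 (-3*x^2 + 3*x - 35/36) v dx + 2·v(4/3) − v(0).
Compatibility check (pure Neumann): taking v ≡ 1 ∈ V gives 0 = ∫_0^4/3 f dx + (2) − (1), i.e. ∫_0^4/3 f dx must equal u'(0) − u'(4/3) = -1. Indeed ∫_0^4/3 (-3*x^2 + 3*x - 35/36) dx = -1, so the data are compatible. The solution is then unique only up to an additive constant (fix it e.g. by requiring ∫_0^4/3 u dx = 0).


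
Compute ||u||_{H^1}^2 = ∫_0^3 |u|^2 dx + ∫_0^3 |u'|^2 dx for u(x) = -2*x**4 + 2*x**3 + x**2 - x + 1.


||u||_{H^1}^2 = 849039/70

The H^1 norm (squared) on an interval (0, L) is
  ||u||_{H^1}^2 = ∫_0^L u(x)^2 dx + ∫_0^L u'(x)^2 dx.
Compute u'(x) = -8*x**3 + 6*x**2 + 2*x - 1.
Then u(x)^2 = 4*x**8 - 8*x**7 + 8*x**5 - 7*x**4 + 2*x**3 + 3*x**2 - 2*x + 1 and u'(x)^2 = 64*x**6 - 96*x**5 + 4*x**4 + 40*x**3 - 8*x**2 - 4*x + 1.
Integrate each monomial from 0 to 3 using ∫_0^3 c·x^n dx = c·3^(n+1)/(n+1):
  ∫_0^3 u(x)^2 dx = ∫_0^3 (4*x^8 - 8*x^7 + 8*x^5 - 7*x^4 + 2*x^3 + 3*x^2 - 2*x + 1) dx. Term by term:
    ∫_0^3 4*x^8 dx = 8748;  ∫_0^3 -8*x^7 dx = -6561;  ∫_0^3 8*x^5 dx = 972;
    ∫_0^3 -7*x^4 dx = -1701/5;  ∫_0^3 2*x^3 dx = 81/2;  ∫_0^3 3*x^2 dx = 27;
    ∫_0^3 -2*x dx = -9;  ∫_0^3 1 dx = 3.
  Sum: 8748 − 6561 + 972 − 1701/5 + 81/2 + 27 − 9 + 3 = 28803/10.
  ∫_0^3 u'(x)^2 dx = ∫_0^3 (64*x^6 - 96*x^5 + 4*x^4 + 40*x^3 - 8*x^2 - 4*x + 1) dx. Term by term:
    ∫_0^3 64*x^6 dx = 139968/7;  ∫_0^3 -96*x^5 dx = -11664;  ∫_0^3 4*x^4 dx = 972/5;
    ∫_0^3 40*x^3 dx = 810;  ∫_0^3 -8*x^2 dx = -72;  ∫_0^3 -4*x dx = -18;
    ∫_0^3 1 dx = 3.
  Sum: 139968/7 − 11664 + 972/5 + 810 − 72 − 18 + 3 = 323709/35.
Adding: ||u||_{H^1}^2 = 28803/10 + 323709/35 = 849039/70.


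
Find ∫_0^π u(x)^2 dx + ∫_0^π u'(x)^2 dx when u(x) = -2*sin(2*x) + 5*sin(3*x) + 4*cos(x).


||u||_{H^1(0,π)}^2 = -128/3 + 151*π

u'(x) = -4*sin(x) - 4*cos(2*x) + 15*cos(3*x).
Expand u² and (u')² and integrate term by term on (0, π), using: for integers n ≥ 1, ∫_0^π sin²(nx) dx = ∫_0^π cos²(nx) dx = π/2; for n ≠ n', ∫_0^π sin(nx)sin(n'x) dx = ∫_0^π cos(nx)cos(n'x) dx = 0; and by product-to-sum, ∫_0^π sin(nx)cos(n'x) dx = ½∫_0^π [sin((n+n')x) + sin((n−n')x)] dx, which is 0 when n+n' is even and 2n/(n²−n'²) when n+n' is odd (it need not vanish on (0, π)).
  u² squared terms: (-2)²·∫sin(2x)² dx = 4·π/2 = 2*π;  (4)²·∫cos(x)² dx = 16·π/2 = 8*π;  (5)²·∫sin(3x)² dx = 25·π/2 = 25*π/2.
  u² cross terms: 2·(-2)·(4)·∫sin(2x)·cos(x) dx = -16·(4/3) = -64/3;  2·(-2)·(5)·∫sin(2x)·sin(3x) dx = -20·(0) = 0;  2·(4)·(5)·∫cos(x)·sin(3x) dx = 40·(0) = 0.
  So ∫_0^π u² dx = 2*π + 8*π + 25*π/2 − 64/3 + 0 + 0 = -64/3 + 45*π/2.
  (u')² squared terms: (-4)²·∫cos(2x)² dx = 16·π/2 = 8*π;  (-4)²·∫sin(x)² dx = 16·π/2 = 8*π;  (15)²·∫cos(3x)² dx = 225·π/2 = 225*π/2.
  (u')² cross terms: 2·(-4)·(-4)·∫cos(2x)·sin(x) dx = 32·(-2/3) = -64/3;  2·(-4)·(15)·∫cos(2x)·cos(3x) dx = -120·(0) = 0;  2·(-4)·(15)·∫sin(x)·cos(3x) dx = -120·(0) = 0.
  So ∫_0^π (u')² dx = 8*π + 8*π + 225*π/2 − 64/3 + 0 + 0 = -64/3 + 257*π/2.
||u||_{H^1}^2 = (-64/3 + 45*π/2) + (-64/3 + 257*π/2) = -128/3 + 151*π.


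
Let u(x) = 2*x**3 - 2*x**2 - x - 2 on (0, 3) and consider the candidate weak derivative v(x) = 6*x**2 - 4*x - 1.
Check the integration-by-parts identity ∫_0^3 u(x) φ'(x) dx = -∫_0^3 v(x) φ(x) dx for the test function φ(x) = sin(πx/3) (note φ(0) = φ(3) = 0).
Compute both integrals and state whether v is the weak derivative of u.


LHS = -120/π + 648/π^3, RHS = -120/π + 648/π^3. Yes, v = u' weakly.

u(x) = 2*x**3 - 2*x**2 - x - 2, classical derivative u'(x) = 6*x**2 - 4*x - 1.
φ(x) = sin(πx/3), so φ'(x) = π*cos(π*x/3)/3.
Note φ(0) = φ(3) = 0, so the boundary term u·φ vanishes.
LHS = ∫_0^3 u(x) φ'(x) dx = ∫_0^3 (2*π*x^3*cos(π*x/3)/3 - 2*π*x^2*cos(π*x/3)/3 - π*x*cos(π*x/3)/3 - 2*π*cos(π*x/3)/3) dx. Term by term:
  ∫_0^3 -2*π*cos(π*x/3)/3 dx = 0;  ∫_0^3 -2*π*x^2*cos(π*x/3)/3 dx = 36/π;  ∫_0^3 -π*x*cos(π*x/3)/3 dx = 6/π;
  ∫_0^3 2*π*x^3*cos(π*x/3)/3 dx = -162/π + 648/π^3.
Sum: 0 + 36/π + 6/π + -162/π + 648/π^3 = -120/π + 648/π^3.
So LHS = -120/π + 648/π^3.
∫_0^3 v(x) φ(x) dx = ∫_0^3 (6*x^2*sin(π*x/3) - 4*x*sin(π*x/3) - sin(π*x/3)) dx. Term by term:
  ∫_0^3 -sin(π*x/3) dx = -6/π;  ∫_0^3 -4*x*sin(π*x/3) dx = -36/π;  ∫_0^3 6*x^2*sin(π*x/3) dx = -648/π^3 + 162/π.
Sum: -6/π − 36/π + -648/π^3 + 162/π = -648/π^3 + 120/π.
So RHS = -∫_0^3 v(x) φ(x) dx = -120/π + 648/π^3.
LHS = RHS, so the identity holds for this test φ.
Moreover u is smooth here and v(x) = u'(x) = 6*x**2 - 4*x - 1 pointwise, so the identity holds for every test function. Hence v is the weak derivative of u.


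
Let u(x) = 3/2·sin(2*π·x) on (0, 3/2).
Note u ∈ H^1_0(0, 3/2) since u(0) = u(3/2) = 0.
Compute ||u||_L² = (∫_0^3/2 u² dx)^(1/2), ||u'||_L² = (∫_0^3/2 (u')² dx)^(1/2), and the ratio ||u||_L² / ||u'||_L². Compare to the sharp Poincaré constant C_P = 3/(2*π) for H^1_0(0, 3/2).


||u||_L² / ||u'||_L² = 1/(2*π) < C_P = 3/(2*π).

u(x) = 3/2·sin(2*π·x), so u'(x) = 3*π*cos(2*π*x).
Writing u(x) = A·sin(kπx/L) with A = 3/2 and k = 3, use ∫_0^L sin²(kπx/L) dx = L/2 and ∫_0^L cos²(kπx/L) dx = L/2.
u² = 9/4·sin²(2*π·x) and (u')² = 9*π^2·cos²(2*π·x), and each of sin², cos² integrates to L/2 = 3/4 over (0, 3/2).
∫_0^3/2 u² dx = 27/16, so ||u||_L² = 3*sqrt(3)/4.
∫_0^3/2 (u')² dx = 27*π^2/4, so ||u'||_L² = 3*sqrt(3)*π/2.
Ratio ||u||_L² / ||u'||_L² = 1/(2*π).
Sharp Poincaré constant on H^1_0(0, 3/2) is C_P = L/π = 3/(2*π), achieved by sin(2*π/3·x).
This is the k = 3 harmonic; the ratio L/(kπ) is strictly less than C_P = L/π, consistent with the sharp inequality ||u||_L² ≤ C_P ||u'||_L².


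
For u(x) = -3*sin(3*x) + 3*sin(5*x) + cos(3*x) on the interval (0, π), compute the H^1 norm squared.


||u||_{H^1(0,π)}^2 = 167*π

u'(x) = -3*sin(3*x) - 9*cos(3*x) + 15*cos(5*x).
Expand u² and (u')² and integrate term by term on (0, π), using: for integers n ≥ 1, ∫_0^π sin²(nx) dx = ∫_0^π cos²(nx) dx = π/2; for n ≠ n', ∫_0^π sin(nx)sin(n'x) dx = ∫_0^π cos(nx)cos(n'x) dx = 0; and by product-to-sum, ∫_0^π sin(nx)cos(n'x) dx = ½∫_0^π [sin((n+n')x) + sin((n−n')x)] dx, which is 0 when n+n' is even and 2n/(n²−n'²) when n+n' is odd (it need not vanish on (0, π)).
  u² squared terms: (-3)²·∫sin(3x)² dx = 9·π/2 = 9*π/2;  (3)²·∫sin(5x)² dx = 9·π/2 = 9*π/2;  (1)²·∫cos(3x)² dx = 1·π/2 = π/2.
  u² cross terms: 2·(-3)·(3)·∫sin(3x)·sin(5x) dx = -18·(0) = 0;  2·(-3)·(1)·∫sin(3x)·cos(3x) dx = -6·(0) = 0;  2·(3)·(1)·∫sin(5x)·cos(3x) dx = 6·(0) = 0.
  So ∫_0^π u² dx = 9*π/2 + 9*π/2 + π/2 + 0 + 0 + 0 = 19*π/2.
  (u')² squared terms: (-9)²·∫cos(3x)² dx = 81·π/2 = 81*π/2;  (-3)²·∫sin(3x)² dx = 9·π/2 = 9*π/2;  (15)²·∫cos(5x)² dx = 225·π/2 = 225*π/2.
  (u')² cross terms: 2·(-9)·(-3)·∫cos(3x)·sin(3x) dx = 54·(0) = 0;  2·(-9)·(15)·∫cos(3x)·cos(5x) dx = -270·(0) = 0;  2·(-3)·(15)·∫sin(3x)·cos(5x) dx = -90·(0) = 0.
  So ∫_0^π (u')² dx = 81*π/2 + 9*π/2 + 225*π/2 + 0 + 0 + 0 = 315*π/2.
||u||_{H^1}^2 = (19*π/2) + (315*π/2) = 167*π.


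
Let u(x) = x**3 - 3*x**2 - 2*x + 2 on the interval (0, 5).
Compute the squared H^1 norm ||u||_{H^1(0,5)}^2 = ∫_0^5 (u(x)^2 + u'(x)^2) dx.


||u||_{H^1}^2 = 43415/21

The H^1 norm (squared) on an interval (0, L) is
  ||u||_{H^1}^2 = ∫_0^L u(x)^2 dx + ∫_0^L u'(x)^2 dx.
Compute u'(x) = 3*x**2 - 6*x - 2.
Then u(x)^2 = x**6 - 6*x**5 + 5*x**4 + 16*x**3 - 8*x**2 - 8*x + 4 and u'(x)^2 = 9*x**4 - 36*x**3 + 24*x**2 + 24*x + 4.
Integrate each monomial from 0 to 5 using ∫_0^5 c·x^n dx = c·5^(n+1)/(n+1):
  ∫_0^5 u(x)^2 dx = ∫_0^5 (x^6 - 6*x^5 + 5*x^4 + 16*x^3 - 8*x^2 - 8*x + 4) dx. Term by term:
    ∫_0^5 x^6 dx = 78125/7;  ∫_0^5 -6*x^5 dx = -15625;  ∫_0^5 5*x^4 dx = 3125;
    ∫_0^5 16*x^3 dx = 2500;  ∫_0^5 -8*x^2 dx = -1000/3;  ∫_0^5 -8*x dx = -100;
    ∫_0^5 4 dx = 20.
  Sum: 78125/7 − 15625 + 3125 + 2500 − 1000/3 − 100 + 20 = 15695/21.
  ∫_0^5 u'(x)^2 dx = ∫_0^5 (9*x^4 - 36*x^3 + 24*x^2 + 24*x + 4) dx. Term by term:
    ∫_0^5 9*x^4 dx = 5625;  ∫_0^5 -36*x^3 dx = -5625;  ∫_0^5 24*x^2 dx = 1000;
    ∫_0^5 24*x dx = 300;  ∫_0^5 4 dx = 20.
  Sum: 5625 − 5625 + 1000 + 300 + 20 = 1320.
Adding: ||u||_{H^1}^2 = 15695/21 + 1320 = 43415/21.


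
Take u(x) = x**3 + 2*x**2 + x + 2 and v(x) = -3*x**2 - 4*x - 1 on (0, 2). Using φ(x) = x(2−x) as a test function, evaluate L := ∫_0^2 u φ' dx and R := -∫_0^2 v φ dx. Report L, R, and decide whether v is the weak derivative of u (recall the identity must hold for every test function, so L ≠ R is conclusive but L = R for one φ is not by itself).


LHS = -172/15, RHS = 172/15. No, v is not the weak derivative of u.

u(x) = x**3 + 2*x**2 + x + 2, classical derivative u'(x) = 3*x**2 + 4*x + 1.
φ(x) = x(2−x), so φ'(x) = 2 - 2*x.
Note φ(0) = φ(2) = 0, so the boundary term u·φ vanishes.
LHS = ∫_0^2 u(x) φ'(x) dx = ∫_0^2 (-2*x^4 - 2*x^3 + 2*x^2 - 2*x + 4) dx. Term by term:
  ∫_0^2 -2*x^4 dx = -64/5;  ∫_0^2 -2*x^3 dx = -8;  ∫_0^2 2*x^2 dx = 16/3;
  ∫_0^2 -2*x dx = -4;  ∫_0^2 4 dx = 8.
Sum: -64/5 − 8 + 16/3 − 4 + 8 = -172/15.
So LHS = -172/15.
∫_0^2 v(x) φ(x) dx = ∫_0^2 (3*x^4 - 2*x^3 - 7*x^2 - 2*x) dx. Term by term:
  ∫_0^2 3*x^4 dx = 96/5;  ∫_0^2 -2*x^3 dx = -8;  ∫_0^2 -7*x^2 dx = -56/3;
  ∫_0^2 -2*x dx = -4.
Sum: 96/5 − 8 − 56/3 − 4 = -172/15.
So RHS = -∫_0^2 v(x) φ(x) dx = 172/15.
LHS − RHS = -344/15 ≠ 0, so the identity fails.
(For a valid weak derivative the identity must hold for EVERY test function, in particular this one. The failure shows v is NOT the weak derivative of u.)
Correct weak derivative would be u'(x) = 3*x**2 + 4*x + 1.


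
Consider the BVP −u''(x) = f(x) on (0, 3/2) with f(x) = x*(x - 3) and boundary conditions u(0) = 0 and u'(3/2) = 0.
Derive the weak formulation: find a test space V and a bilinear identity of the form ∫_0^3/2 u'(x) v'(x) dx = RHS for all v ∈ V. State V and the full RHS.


V = {v ∈ H^1(0, 3/2) : v(0) = 0} (test functions vanish at x = 0 where u is specified); weak form: ∫_0^3/2 u'v' dx = ∫_0^3/2 (x*(x - 3)) v dx for all v ∈ V.

Multiply both sides by a test function v and integrate from 0 to 3/2:
  ∫_0^3/2 −u''(x) v(x) dx = ∫_0^3/2 f(x) v(x) dx.
Integrate the LHS by parts once:
  ∫_0^3/2 −u'' v dx = −[u'(x) v(x)]_0^3/2 + ∫_0^3/2 u'(x) v'(x) dx.
Thus ∫_0^3/2 u'(x) v'(x) dx = ∫_0^3/2 f(x) v(x) dx + [u'(x) v(x)]_0^3/2.
Choose V so that boundary terms are either known or forced to vanish.
Mixed BC: u(0) = 0 (Dirichlet) and u'(3/2) = 0 (Neumann). Define V = {v ∈ H^1(0, 3/2) : v(0) = 0}. Then [u' v]_0^3/2 = u'(3/2)·v(3/2) − u'(0)·0 = 0.
Weak formulation: find u (satisfying any essential BC) such that ∫_0^3/2 u'(x) v'(x) dx = ∫_0^3/2 f v dx for all v ∈ V (Dirichlet at 0 absorbed into V; the Neumann datum at x = 3/2 is zero, so no boundary term remains).
Substituting f(x) = x*(x - 3), the right-hand side is ∫_0^3/2 (x*(x - 3)) v dx.


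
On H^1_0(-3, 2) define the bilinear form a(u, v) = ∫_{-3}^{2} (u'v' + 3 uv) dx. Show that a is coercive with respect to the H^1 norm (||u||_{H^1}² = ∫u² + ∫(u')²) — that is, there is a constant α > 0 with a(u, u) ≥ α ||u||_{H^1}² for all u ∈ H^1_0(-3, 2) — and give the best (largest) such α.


α = 1

Coercivity of a(·,·) on H^1_0(-3, 2) means a(u, u) ≥ α ||u||_{H^1}² for every u ∈ H^1_0.
The interval has length L = 5, and Poincaré/coercivity depend only on L. Here a(u, u) = ∫(u')² + (3)·∫u².
Here c = 3 ≥ 1, so a(u,u) = ∫(u')² + c∫u² ≥ ∫(u')² + ∫u² = ||u||_{H^1}², i.e. α = 1 works. No larger α is possible: a(u,u) ≥ α||u||_{H^1}² means (1−α)∫(u')² ≥ (α−c)∫u², and for the modes u_n = sin(nπ(x−x₀)/L) (x₀ the left endpoint) one has ∫u_n²/∫(u_n')² = (L/(nπ))² → 0, so a(u_n,u_n)/||u_n||_{H^1}² → 1. Hence the optimal constant is α = 1.
Therefore α = 1.


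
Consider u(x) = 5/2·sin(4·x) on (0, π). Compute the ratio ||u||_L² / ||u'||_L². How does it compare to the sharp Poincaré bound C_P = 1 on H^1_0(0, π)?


||u||_L² / ||u'||_L² = 1/4 < C_P = 1.

u(x) = 5/2·sin(4·x), so u'(x) = 10*cos(4*x).
Writing u(x) = A·sin(kπx/L) with A = 5/2 and k = 4, use ∫_0^L sin²(kπx/L) dx = L/2 and ∫_0^L cos²(kπx/L) dx = L/2.
u² = 25/4·sin²(4·x) and (u')² = 100·cos²(4·x), and each of sin², cos² integrates to L/2 = π/2 over (0, π).
∫_0^π u² dx = 25*π/8, so ||u||_L² = 5*sqrt(2)*sqrt(π)/4.
∫_0^π (u')² dx = 50*π, so ||u'||_L² = 5*sqrt(2)*sqrt(π).
Ratio ||u||_L² / ||u'||_L² = 1/4.
Sharp Poincaré constant on H^1_0(0, π) is C_P = L/π = 1, achieved by sin(x).
This is the k = 4 harmonic; the ratio L/(kπ) is strictly less than C_P = L/π, consistent with the sharp inequality ||u||_L² ≤ C_P ||u'||_L².


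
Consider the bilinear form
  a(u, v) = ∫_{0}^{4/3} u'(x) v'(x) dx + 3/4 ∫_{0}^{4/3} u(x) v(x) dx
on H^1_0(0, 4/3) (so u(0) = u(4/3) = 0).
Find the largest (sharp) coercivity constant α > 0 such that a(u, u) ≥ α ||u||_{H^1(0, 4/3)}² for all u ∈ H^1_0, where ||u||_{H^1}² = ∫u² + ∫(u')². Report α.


α = 3*(4 + 3*π^2)/(16 + 9*π^2)

Coercivity of a(·,·) on H^1_0(0, 4/3) means a(u, u) ≥ α ||u||_{H^1}² for every u ∈ H^1_0.
The interval has length L = 4/3, and Poincaré/coercivity depend only on L. Here a(u, u) = ∫(u')² + (3/4)·∫u².
Here 0 < c = 3/4 < 1. The condition a(u,u) ≥ α||u||_{H^1}² reads (1−α)∫(u')² ≥ (α−c)∫u². Any admissible α is ≤ 1 (rapidly oscillating u have ∫u²/∫(u')² → 0), and α = 1 would force 0 ≥ (1−c)∫u², impossible since c < 1; so 1−α > 0. By the sharp Poincaré inequality on H^1_0 of an interval of length L, ∫(u')² ≥ (π/L)²∫u² with equality for the first sine mode sin(π(x−x₀)/L) (x₀ the left endpoint), so the inequality holds for all u iff (1−α)(π/L)² ≥ α − c, i.e. α ≤ ((π/L)² + c)/((π/L)² + 1) = (1 + c(L/π)²)/(1 + (L/π)²). With (π/L)² = 9*π^2/16 and c = 3/4, the largest admissible constant is α = ((π/L)² + c)/((π/L)² + 1).
Simplifying, α = 3*(4 + 3*π^2)/(16 + 9*π^2).


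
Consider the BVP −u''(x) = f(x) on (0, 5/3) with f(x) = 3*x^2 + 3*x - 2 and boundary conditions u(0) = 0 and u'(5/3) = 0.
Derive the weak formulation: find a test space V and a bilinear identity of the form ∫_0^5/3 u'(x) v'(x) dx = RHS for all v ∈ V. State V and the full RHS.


V = {v ∈ H^1(0, 5/3) : v(0) = 0} (test functions vanish at x = 0 where u is specified); weak form: ∫_0^5/3 u'v' dx = ∫_0^5/3 (3*x^2 + 3*x - 2) v dx for all v ∈ V.

Multiply both sides by a test function v and integrate from 0 to 5/3:
  ∫_0^5/3 −u''(x) v(x) dx = ∫_0^5/3 f(x) v(x) dx.
Integrate the LHS by parts once:
  ∫_0^5/3 −u'' v dx = −[u'(x) v(x)]_0^5/3 + ∫_0^5/3 u'(x) v'(x) dx.
Thus ∫_0^5/3 u'(x) v'(x) dx = ∫_0^5/3 f(x) v(x) dx + [u'(x) v(x)]_0^5/3.
Choose V so that boundary terms are either known or forced to vanish.
Mixed BC: u(0) = 0 (Dirichlet) and u'(5/3) = 0 (Neumann). Define V = {v ∈ H^1(0, 5/3) : v(0) = 0}. Then [u' v]_0^5/3 = u'(5/3)·v(5/3) − u'(0)·0 = 0.
Weak formulation: find u (satisfying any essential BC) such that ∫_0^5/3 u'(x) v'(x) dx = ∫_0^5/3 f v dx for all v ∈ V (Dirichlet at 0 absorbed into V; the Neumann datum at x = 5/3 is zero, so no boundary term remains).
Substituting f(x) = 3*x^2 + 3*x - 2, the right-hand side is ∫_0^5/3 (3*x^2 + 3*x - 2) v dx.


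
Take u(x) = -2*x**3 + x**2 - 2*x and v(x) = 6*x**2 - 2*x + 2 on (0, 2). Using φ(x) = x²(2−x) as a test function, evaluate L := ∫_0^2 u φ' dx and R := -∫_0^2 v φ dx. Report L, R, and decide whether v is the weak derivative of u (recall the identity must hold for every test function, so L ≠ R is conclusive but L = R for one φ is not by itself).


LHS = 184/15, RHS = -184/15. No, v is not the weak derivative of u.

u(x) = -2*x**3 + x**2 - 2*x, classical derivative u'(x) = -6*x**2 + 2*x - 2.
φ(x) = x²(2−x), so φ'(x) = x*(4 - 3*x).
Note φ(0) = φ(2) = 0, so the boundary term u·φ vanishes.
LHS = ∫_0^2 u(x) φ'(x) dx = ∫_0^2 (6*x^5 - 11*x^4 + 10*x^3 - 8*x^2) dx. Term by term:
  ∫_0^2 6*x^5 dx = 64;  ∫_0^2 -11*x^4 dx = -352/5;  ∫_0^2 10*x^3 dx = 40;
  ∫_0^2 -8*x^2 dx = -64/3.
Sum: 64 − 352/5 + 40 − 64/3 = 184/15.
So LHS = 184/15.
∫_0^2 v(x) φ(x) dx = ∫_0^2 (-6*x^5 + 14*x^4 - 6*x^3 + 4*x^2) dx. Term by term:
  ∫_0^2 -6*x^5 dx = -64;  ∫_0^2 14*x^4 dx = 448/5;  ∫_0^2 -6*x^3 dx = -24;
  ∫_0^2 4*x^2 dx = 32/3.
Sum: -64 + 448/5 − 24 + 32/3 = 184/15.
So RHS = -∫_0^2 v(x) φ(x) dx = -184/15.
LHS − RHS = 368/15 ≠ 0, so the identity fails.
(For a valid weak derivative the identity must hold for EVERY test function, in particular this one. The failure shows v is NOT the weak derivative of u.)
Correct weak derivative would be u'(x) = -6*x**2 + 2*x - 2.


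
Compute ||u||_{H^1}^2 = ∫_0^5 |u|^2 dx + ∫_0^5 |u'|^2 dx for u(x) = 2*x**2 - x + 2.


||u||_{H^1}^2 = 8375/3

The H^1 norm (squared) on an interval (0, L) is
  ||u||_{H^1}^2 = ∫_0^L u(x)^2 dx + ∫_0^L u'(x)^2 dx.
Compute u'(x) = 4*x - 1.
Then u(x)^2 = 4*x**4 - 4*x**3 + 9*x**2 - 4*x + 4 and u'(x)^2 = 16*x**2 - 8*x + 1.
Integrate each monomial from 0 to 5 using ∫_0^5 c·x^n dx = c·5^(n+1)/(n+1):
  ∫_0^5 u(x)^2 dx = ∫_0^5 (4*x^4 - 4*x^3 + 9*x^2 - 4*x + 4) dx. Term by term:
    ∫_0^5 4*x^4 dx = 2500;  ∫_0^5 -4*x^3 dx = -625;  ∫_0^5 9*x^2 dx = 375;
    ∫_0^5 -4*x dx = -50;  ∫_0^5 4 dx = 20.
  Sum: 2500 − 625 + 375 − 50 + 20 = 2220.
  ∫_0^5 u'(x)^2 dx = ∫_0^5 (16*x^2 - 8*x + 1) dx. Term by term:
    ∫_0^5 16*x^2 dx = 2000/3;  ∫_0^5 -8*x dx = -100;  ∫_0^5 1 dx = 5.
  Sum: 2000/3 − 100 + 5 = 1715/3.
Adding: ||u||_{H^1}^2 = 2220 + 1715/3 = 8375/3.


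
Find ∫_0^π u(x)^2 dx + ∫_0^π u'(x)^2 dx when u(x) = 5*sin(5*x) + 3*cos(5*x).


||u||_{H^1(0,π)}^2 = 442*π

u'(x) = -15*sin(5*x) + 25*cos(5*x).
Expand u² and (u')² and integrate term by term on (0, π), using: for integers n ≥ 1, ∫_0^π sin²(nx) dx = ∫_0^π cos²(nx) dx = π/2; for n ≠ n', ∫_0^π sin(nx)sin(n'x) dx = ∫_0^π cos(nx)cos(n'x) dx = 0; and by product-to-sum, ∫_0^π sin(nx)cos(n'x) dx = ½∫_0^π [sin((n+n')x) + sin((n−n')x)] dx, which is 0 when n+n' is even and 2n/(n²−n'²) when n+n' is odd (it need not vanish on (0, π)).
  u² squared terms: (3)²·∫cos(5x)² dx = 9·π/2 = 9*π/2;  (5)²·∫sin(5x)² dx = 25·π/2 = 25*π/2.
  u² cross terms: 2·(3)·(5)·∫cos(5x)·sin(5x) dx = 30·(0) = 0.
  So ∫_0^π u² dx = 9*π/2 + 25*π/2 + 0 = 17*π.
  (u')² squared terms: (-15)²·∫sin(5x)² dx = 225·π/2 = 225*π/2;  (25)²·∫cos(5x)² dx = 625·π/2 = 625*π/2.
  (u')² cross terms: 2·(-15)·(25)·∫sin(5x)·cos(5x) dx = -750·(0) = 0.
  So ∫_0^π (u')² dx = 225*π/2 + 625*π/2 + 0 = 425*π.
||u||_{H^1}^2 = (17*π) + (425*π) = 442*π.


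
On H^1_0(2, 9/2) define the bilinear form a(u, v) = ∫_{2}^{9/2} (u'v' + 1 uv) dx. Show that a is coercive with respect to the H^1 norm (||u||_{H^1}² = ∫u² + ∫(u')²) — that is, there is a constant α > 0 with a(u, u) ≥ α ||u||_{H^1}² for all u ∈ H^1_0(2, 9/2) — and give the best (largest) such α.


α = 1

Coercivity of a(·,·) on H^1_0(2, 9/2) means a(u, u) ≥ α ||u||_{H^1}² for every u ∈ H^1_0.
The interval has length L = 5/2, and Poincaré/coercivity depend only on L. Here a(u, u) = ∫(u')² + (1)·∫u².
Here c = 1 ≥ 1, so a(u,u) = ∫(u')² + c∫u² ≥ ∫(u')² + ∫u² = ||u||_{H^1}², i.e. α = 1 works. No larger α is possible: a(u,u) ≥ α||u||_{H^1}² means (1−α)∫(u')² ≥ (α−c)∫u², and for the modes u_n = sin(nπ(x−x₀)/L) (x₀ the left endpoint) one has ∫u_n²/∫(u_n')² = (L/(nπ))² → 0, so a(u_n,u_n)/||u_n||_{H^1}² → 1. Hence the optimal constant is α = 1.
Therefore α = 1.


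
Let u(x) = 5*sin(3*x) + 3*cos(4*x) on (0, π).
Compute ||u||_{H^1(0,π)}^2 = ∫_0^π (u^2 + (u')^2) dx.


||u||_{H^1(0,π)}^2 = -3060/7 + 403*π/2

u'(x) = -12*sin(4*x) + 15*cos(3*x).
Expand u² and (u')² and integrate term by term on (0, π), using: for integers n ≥ 1, ∫_0^π sin²(nx) dx = ∫_0^π cos²(nx) dx = π/2; for n ≠ n', ∫_0^π sin(nx)sin(n'x) dx = ∫_0^π cos(nx)cos(n'x) dx = 0; and by product-to-sum, ∫_0^π sin(nx)cos(n'x) dx = ½∫_0^π [sin((n+n')x) + sin((n−n')x)] dx, which is 0 when n+n' is even and 2n/(n²−n'²) when n+n' is odd (it need not vanish on (0, π)).
  u² squared terms: (3)²·∫cos(4x)² dx = 9·π/2 = 9*π/2;  (5)²·∫sin(3x)² dx = 25·π/2 = 25*π/2.
  u² cross terms: 2·(3)·(5)·∫cos(4x)·sin(3x) dx = 30·(-6/7) = -180/7.
  So ∫_0^π u² dx = 9*π/2 + 25*π/2 − 180/7 = -180/7 + 17*π.
  (u')² squared terms: (-12)²·∫sin(4x)² dx = 144·π/2 = 72*π;  (15)²·∫cos(3x)² dx = 225·π/2 = 225*π/2.
  (u')² cross terms: 2·(-12)·(15)·∫sin(4x)·cos(3x) dx = -360·(8/7) = -2880/7.
  So ∫_0^π (u')² dx = 72*π + 225*π/2 − 2880/7 = -2880/7 + 369*π/2.
||u||_{H^1}^2 = (-180/7 + 17*π) + (-2880/7 + 369*π/2) = -3060/7 + 403*π/2.


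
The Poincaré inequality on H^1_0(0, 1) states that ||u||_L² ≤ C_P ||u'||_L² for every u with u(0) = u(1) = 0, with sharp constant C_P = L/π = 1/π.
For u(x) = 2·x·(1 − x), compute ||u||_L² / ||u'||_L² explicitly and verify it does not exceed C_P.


||u||_L² / ||u'||_L² = sqrt(10)/10 < C_P = 1/π.

u(x) = 2·x·(1 − x), so u'(x) = 2 - 4*x.
u(x) = 2·x·(1 − x) vanishes at x = 0 and x = 1, so u ∈ H^1_0(0, 1). Differentiate via the product rule and integrate the resulting polynomials term by term.
  ∫_0^1 u² dx = ∫_0^1 (4*x^4 - 8*x^3 + 4*x^2) dx. Term by term:
    ∫_0^1 4*x^4 dx = 4/5;  ∫_0^1 -8*x^3 dx = -2;  ∫_0^1 4*x^2 dx = 4/3.
  Sum: 4/5 − 2 + 4/3 = 2/15.
  ∫_0^1 (u')² dx = ∫_0^1 (16*x^2 - 16*x + 4) dx. Term by term:
    ∫_0^1 16*x^2 dx = 16/3;  ∫_0^1 -16*x dx = -8;  ∫_0^1 4 dx = 4.
  Sum: 16/3 − 8 + 4 = 4/3.
∫_0^1 u² dx = 2/15, so ||u||_L² = sqrt(30)/15.
∫_0^1 (u')² dx = 4/3, so ||u'||_L² = 2*sqrt(3)/3.
Ratio ||u||_L² / ||u'||_L² = sqrt(10)/10.
Sharp Poincaré constant on H^1_0(0, 1) is C_P = L/π = 1/π, achieved by sin(π·x).
A polynomial bump cannot attain the sharp Poincaré constant (only the first sine eigenfunction does), so the ratio is strictly less than C_P, consistent with ||u||_L² ≤ C_P ||u'||_L².


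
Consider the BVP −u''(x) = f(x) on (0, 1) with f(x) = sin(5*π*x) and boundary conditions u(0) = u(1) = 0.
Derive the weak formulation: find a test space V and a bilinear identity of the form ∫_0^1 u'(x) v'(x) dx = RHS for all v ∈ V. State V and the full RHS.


V = H^1_0(0, 1) (so v(0) = v(1) = 0); weak form: ∫_0^1 u'v' dx = ∫_0^1 (sin(5*π*x)) v dx for all v ∈ V.

Multiply both sides by a test function v and integrate from 0 to 1:
  ∫_0^1 −u''(x) v(x) dx = ∫_0^1 f(x) v(x) dx.
Integrate the LHS by parts once:
  ∫_0^1 −u'' v dx = −[u'(x) v(x)]_0^1 + ∫_0^1 u'(x) v'(x) dx.
Thus ∫_0^1 u'(x) v'(x) dx = ∫_0^1 f(x) v(x) dx + [u'(x) v(x)]_0^1.
Choose V so that boundary terms are either known or forced to vanish.
u is Dirichlet: u(0) = u(1) = 0. Let V = H^1_0(0, 1); then v(0) = v(1) = 0, and [u' v]_0^1 = 0.
Weak formulation: find u (satisfying any essential BC) such that ∫_0^1 u'(x) v'(x) dx = ∫_0^1 f v dx for all v ∈ V.
Substituting f(x) = sin(5*π*x), the right-hand side is ∫_0^1 (sin(5*π*x)) v dx.


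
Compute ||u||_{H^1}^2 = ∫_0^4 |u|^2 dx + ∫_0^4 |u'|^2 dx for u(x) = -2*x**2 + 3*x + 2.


||u||_{H^1}^2 = 5548/15

The H^1 norm (squared) on an interval (0, L) is
  ||u||_{H^1}^2 = ∫_0^L u(x)^2 dx + ∫_0^L u'(x)^2 dx.
Compute u'(x) = 3 - 4*x.
Then u(x)^2 = 4*x**4 - 12*x**3 + x**2 + 12*x + 4 and u'(x)^2 = 16*x**2 - 24*x + 9.
Integrate each monomial from 0 to 4 using ∫_0^4 c·x^n dx = c·4^(n+1)/(n+1):
  ∫_0^4 u(x)^2 dx = ∫_0^4 (4*x^4 - 12*x^3 + x^2 + 12*x + 4) dx. Term by term:
    ∫_0^4 4*x^4 dx = 4096/5;  ∫_0^4 -12*x^3 dx = -768;  ∫_0^4 x^2 dx = 64/3;
    ∫_0^4 12*x dx = 96;  ∫_0^4 4 dx = 16.
  Sum: 4096/5 − 768 + 64/3 + 96 + 16 = 2768/15.
  ∫_0^4 u'(x)^2 dx = ∫_0^4 (16*x^2 - 24*x + 9) dx. Term by term:
    ∫_0^4 16*x^2 dx = 1024/3;  ∫_0^4 -24*x dx = -192;  ∫_0^4 9 dx = 36.
  Sum: 1024/3 − 192 + 36 = 556/3.
Adding: ||u||_{H^1}^2 = 2768/15 + 556/3 = 5548/15.


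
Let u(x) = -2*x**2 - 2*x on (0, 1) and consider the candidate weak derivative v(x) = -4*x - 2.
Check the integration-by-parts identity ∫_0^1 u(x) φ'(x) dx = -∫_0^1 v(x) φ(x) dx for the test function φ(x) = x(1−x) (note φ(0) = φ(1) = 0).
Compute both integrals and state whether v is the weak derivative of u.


LHS = 2/3, RHS = 2/3. Yes, v = u' weakly.

u(x) = -2*x**2 - 2*x, classical derivative u'(x) = -4*x - 2.
φ(x) = x(1−x), so φ'(x) = 1 - 2*x.
Note φ(0) = φ(1) = 0, so the boundary term u·φ vanishes.
LHS = ∫_0^1 u(x) φ'(x) dx = ∫_0^1 (4*x^3 + 2*x^2 - 2*x) dx. Term by term:
  ∫_0^1 4*x^3 dx = 1;  ∫_0^1 2*x^2 dx = 2/3;  ∫_0^1 -2*x dx = -1.
Sum: 1 + 2/3 − 1 = 2/3.
So LHS = 2/3.
∫_0^1 v(x) φ(x) dx = ∫_0^1 (4*x^3 - 2*x^2 - 2*x) dx. Term by term:
  ∫_0^1 4*x^3 dx = 1;  ∫_0^1 -2*x^2 dx = -2/3;  ∫_0^1 -2*x dx = -1.
Sum: 1 − 2/3 − 1 = -2/3.
So RHS = -∫_0^1 v(x) φ(x) dx = 2/3.
LHS = RHS, so the identity holds for this test φ.
Moreover u is smooth here and v(x) = u'(x) = -4*x - 2 pointwise, so the identity holds for every test function. Hence v is the weak derivative of u.


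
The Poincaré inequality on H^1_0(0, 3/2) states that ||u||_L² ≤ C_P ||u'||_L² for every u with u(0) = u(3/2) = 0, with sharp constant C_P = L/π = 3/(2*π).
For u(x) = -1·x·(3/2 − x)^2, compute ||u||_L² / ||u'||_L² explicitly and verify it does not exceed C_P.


||u||_L² / ||u'||_L² = 3*sqrt(14)/28 < C_P = 3/(2*π).

u(x) = -1·x·(3/2 − x)^2, so u'(x) = -3*x^2 + 6*x - 9/4.
u(x) = -1·x·(3/2 − x)^2 vanishes at x = 0 and x = 3/2, so u ∈ H^1_0(0, 3/2). Differentiate via the product rule and integrate the resulting polynomials term by term.
  ∫_0^3/2 u² dx = ∫_0^3/2 (x^6 - 6*x^5 + 27*x^4/2 - 27*x^3/2 + 81*x^2/16) dx. Term by term:
    ∫_0^3/2 x^6 dx = 2187/896;  ∫_0^3/2 -6*x^5 dx = -729/64;  ∫_0^3/2 27*x^4/2 dx = 6561/320;
    ∫_0^3/2 -27*x^3/2 dx = -2187/128;  ∫_0^3/2 81*x^2/16 dx = 729/128.
  Sum: 2187/896 − 729/64 + 6561/320 − 2187/128 + 729/128 = 729/4480.
  ∫_0^3/2 (u')² dx = ∫_0^3/2 (9*x^4 - 36*x^3 + 99*x^2/2 - 27*x + 81/16) dx. Term by term:
    ∫_0^3/2 9*x^4 dx = 2187/160;  ∫_0^3/2 -36*x^3 dx = -729/16;  ∫_0^3/2 99*x^2/2 dx = 891/16;
    ∫_0^3/2 -27*x dx = -243/8;  ∫_0^3/2 81/16 dx = 243/32.
  Sum: 2187/160 − 729/16 + 891/16 − 243/8 + 243/32 = 81/80.
∫_0^3/2 u² dx = 729/4480, so ||u||_L² = 27*sqrt(70)/560.
∫_0^3/2 (u')² dx = 81/80, so ||u'||_L² = 9*sqrt(5)/20.
Ratio ||u||_L² / ||u'||_L² = 3*sqrt(14)/28.
Sharp Poincaré constant on H^1_0(0, 3/2) is C_P = L/π = 3/(2*π), achieved by sin(2*π/3·x).
A polynomial bump cannot attain the sharp Poincaré constant (only the first sine eigenfunction does), so the ratio is strictly less than C_P, consistent with ||u||_L² ≤ C_P ||u'||_L².


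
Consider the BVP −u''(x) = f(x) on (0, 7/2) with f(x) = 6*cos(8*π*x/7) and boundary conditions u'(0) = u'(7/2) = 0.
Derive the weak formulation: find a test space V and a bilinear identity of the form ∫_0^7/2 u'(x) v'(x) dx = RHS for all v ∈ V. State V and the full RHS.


V = H^1(0, 7/2) (no boundary constraint on v; u is determined up to an additive constant); weak form: ∫_0^7/2 u'v' dx = ∫_0^7/2 (6*cos(8*π*x/7)) v dx for all v ∈ V.

Multiply both sides by a test function v and integrate from 0 to 7/2:
  ∫_0^7/2 −u''(x) v(x) dx = ∫_0^7/2 f(x) v(x) dx.
Integrate the LHS by parts once:
  ∫_0^7/2 −u'' v dx = −[u'(x) v(x)]_0^7/2 + ∫_0^7/2 u'(x) v'(x) dx.
Thus ∫_0^7/2 u'(x) v'(x) dx = ∫_0^7/2 f(x) v(x) dx + [u'(x) v(x)]_0^7/2.
Choose V so that boundary terms are either known or forced to vanish.
u has homogeneous Neumann: u'(0) = u'(7/2) = 0. So [u' v]_0^7/2 = 0·v(7/2) − 0·v(0) = 0 for any v; take V = H^1(0, 7/2).
Weak formulation: find u (satisfying any essential BC) such that ∫_0^7/2 u'(x) v'(x) dx = ∫_0^7/2 f v dx for all v ∈ V (homogeneous Neumann, so boundary terms vanish).
Substituting f(x) = 6*cos(8*π*x/7), the right-hand side is ∫_0^7/2 (6*cos(8*π*x/7)) v dx.
Compatibility check (pure Neumann): taking v ≡ 1 ∈ V gives 0 = ∫_0^7/2 f dx + (0) − (0), i.e. ∫_0^7/2 f dx must equal u'(0) − u'(7/2) = 0. Indeed ∫_0^7/2 (6*cos(8*π*x/7)) dx = 0, so the data are compatible. The solution is then unique only up to an additive constant (fix it e.g. by requiring ∫_0^7/2 u dx = 0).


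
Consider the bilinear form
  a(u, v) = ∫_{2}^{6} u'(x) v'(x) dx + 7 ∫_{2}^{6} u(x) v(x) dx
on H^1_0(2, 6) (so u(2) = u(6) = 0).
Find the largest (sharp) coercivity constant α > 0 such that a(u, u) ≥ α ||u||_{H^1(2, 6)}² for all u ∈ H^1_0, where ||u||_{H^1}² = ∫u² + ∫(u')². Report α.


α = 1

Coercivity of a(·,·) on H^1_0(2, 6) means a(u, u) ≥ α ||u||_{H^1}² for every u ∈ H^1_0.
The interval has length L = 4, and Poincaré/coercivity depend only on L. Here a(u, u) = ∫(u')² + (7)·∫u².
Here c = 7 ≥ 1, so a(u,u) = ∫(u')² + c∫u² ≥ ∫(u')² + ∫u² = ||u||_{H^1}², i.e. α = 1 works. No larger α is possible: a(u,u) ≥ α||u||_{H^1}² means (1−α)∫(u')² ≥ (α−c)∫u², and for the modes u_n = sin(nπ(x−x₀)/L) (x₀ the left endpoint) one has ∫u_n²/∫(u_n')² = (L/(nπ))² → 0, so a(u_n,u_n)/||u_n||_{H^1}² → 1. Hence the optimal constant is α = 1.
Therefore α = 1.
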